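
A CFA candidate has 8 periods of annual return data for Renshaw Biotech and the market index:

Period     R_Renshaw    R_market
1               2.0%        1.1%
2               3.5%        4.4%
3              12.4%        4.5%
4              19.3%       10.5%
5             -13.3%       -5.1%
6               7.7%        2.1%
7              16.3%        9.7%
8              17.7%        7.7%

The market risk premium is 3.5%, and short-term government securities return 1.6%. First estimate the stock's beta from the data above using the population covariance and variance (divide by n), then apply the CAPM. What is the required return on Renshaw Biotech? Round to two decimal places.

Mean R_i = (2.0 + 3.5 + 12.4 + 19.3 − 13.3 + 7.7 + 16.3 + 17.7) / 8 = 8.2000%
Mean R_m = (1.1 + 4.4 + 4.5 + 10.5 − 5.1 + 2.1 + 9.7 + 7.7) / 8 = 4.3625%
Σ(R_i − R̄_i)(R_m − R̄_m) = 368.2700  ⇒  Cov = 368.2700 / 8 = 46.0338
Σ(R_m − R̄_m)² = 182.6188  ⇒  Var(R_m) = 182.6188 / 8 = 22.8274
β = Cov / Var(R_m) = 46.0338 / 22.8274 = 2.0166
E(R) = R_f + β × MRP = 1.6% + 2.0166 × 3.5% = 8.66%

8.66%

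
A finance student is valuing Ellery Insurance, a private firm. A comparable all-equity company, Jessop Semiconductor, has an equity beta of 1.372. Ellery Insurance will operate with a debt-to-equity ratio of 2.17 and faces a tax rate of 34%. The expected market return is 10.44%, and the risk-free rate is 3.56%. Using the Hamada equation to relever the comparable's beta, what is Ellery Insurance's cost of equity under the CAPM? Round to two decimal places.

26.52%

β_L = β_U × [1 + (1 − t)(D/E)] = 1.372 × [1 + (1 − 0.34) × 2.17]
    = 1.372 × [1 + 0.66 × 2.17] = 1.372 × 2.4322 = 3.3370
MRP = 10.44% − 3.56% = 6.88%
E(R) = R_f + β_L × MRP = 3.56% + 3.3370 × 6.88% = 26.52%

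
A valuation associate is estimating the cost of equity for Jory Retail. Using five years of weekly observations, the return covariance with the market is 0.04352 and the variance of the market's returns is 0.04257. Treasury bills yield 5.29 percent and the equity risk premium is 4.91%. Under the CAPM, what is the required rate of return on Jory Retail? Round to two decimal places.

β = Cov(R_i, R_m) / Var(R_m) = 0.04352 / 0.04257 = 1.0223
E(R) = R_f + β × MRP = 5.29% + 1.0223 × 4.91% = 10.31%

10.31%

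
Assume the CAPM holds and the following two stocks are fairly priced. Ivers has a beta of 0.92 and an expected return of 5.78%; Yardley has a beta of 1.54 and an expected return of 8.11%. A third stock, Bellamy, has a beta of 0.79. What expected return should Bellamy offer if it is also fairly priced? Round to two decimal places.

5.29%

MRP (SML slope) = (8.11% − 5.78%) / (1.54 − 0.92) = 2.33% / 0.62 = 3.7581%
R_f (intercept) = 5.78% − 0.92 × 3.7581% = 2.3225%
E(R_Bellamy) = R_f + β × MRP = 2.3225% + 0.79 × 3.7581% = 5.29%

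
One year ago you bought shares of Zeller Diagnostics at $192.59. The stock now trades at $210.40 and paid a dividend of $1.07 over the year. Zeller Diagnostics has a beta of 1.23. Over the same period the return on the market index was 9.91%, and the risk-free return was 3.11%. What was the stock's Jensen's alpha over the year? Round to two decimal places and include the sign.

-1.67%

Realised HPR = (P1 + D1 − P0) / P0 = (210.40 + 1.07 − 192.59) / 192.59 = 18.88 / 192.59 = 9.8032%
MRP = 9.91% − 3.11% = 6.80%
CAPM required = R_f + β·MRP = 3.11% + 1.23 × 6.80% = 11.4740%
α = realised − required = 9.8032% − 11.4740% = -1.67%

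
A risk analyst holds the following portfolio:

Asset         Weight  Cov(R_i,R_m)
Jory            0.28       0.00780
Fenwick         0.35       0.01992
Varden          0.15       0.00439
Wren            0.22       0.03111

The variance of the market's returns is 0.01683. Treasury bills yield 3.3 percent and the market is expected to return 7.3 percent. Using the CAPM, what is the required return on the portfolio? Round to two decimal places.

β_Jory = 0.00780 / 0.01683 = 0.4635
β_Fenwick = 0.01992 / 0.01683 = 1.1836
β_Varden = 0.00439 / 0.01683 = 0.2608
β_Wren = 0.03111 / 0.01683 = 1.8485
β_P = Σ w_i β_i = 0.28×0.4635 + 0.35×1.1836 + 0.15×0.2608 + 0.22×1.8485 = 0.9898
MRP = 7.3% − 3.3% = 4.00%
E(R_P) = R_f + β_P × MRP = 3.3% + 0.9898 × 4.0% = 7.26%

7.26%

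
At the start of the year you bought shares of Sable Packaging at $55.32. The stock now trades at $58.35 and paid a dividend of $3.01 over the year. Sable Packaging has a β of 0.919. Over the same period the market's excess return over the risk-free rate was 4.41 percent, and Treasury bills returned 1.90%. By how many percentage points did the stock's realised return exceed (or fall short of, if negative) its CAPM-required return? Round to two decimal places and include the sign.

Realised HPR = (P1 + D1 − P0) / P0 = (58.35 + 3.01 − 55.32) / 55.32 = 6.04 / 55.32 = 10.9183%
CAPM required = R_f + β·MRP = 1.90% + 0.919 × 4.41% = 5.95279%
α = realised − required = 10.9183% − 5.95279% = +4.97%

+4.97%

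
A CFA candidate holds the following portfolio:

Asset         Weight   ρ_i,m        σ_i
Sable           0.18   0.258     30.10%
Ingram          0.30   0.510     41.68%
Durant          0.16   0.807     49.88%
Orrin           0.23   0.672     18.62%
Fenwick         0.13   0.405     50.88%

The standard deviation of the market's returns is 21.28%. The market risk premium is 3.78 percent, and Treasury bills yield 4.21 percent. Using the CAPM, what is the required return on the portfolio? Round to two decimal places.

7.72%

β_Sable = 0.258 × 30.10% / 21.28% = 0.3649
β_Ingram = 0.510 × 41.68% / 21.28% = 0.9989
β_Durant = 0.807 × 49.88% / 21.28% = 1.8916
β_Orrin = 0.672 × 18.62% / 21.28% = 0.5880
β_Fenwick = 0.405 × 50.88% / 21.28% = 0.9683
β_P = Σ w_i β_i = 0.18×0.3649 + 0.30×0.9989 + 0.16×1.8916 + 0.23×0.5880 + 0.13×0.9683 = 0.9291
E(R_P) = R_f + β_P × MRP = 4.21% + 0.9291 × 3.78% = 7.72%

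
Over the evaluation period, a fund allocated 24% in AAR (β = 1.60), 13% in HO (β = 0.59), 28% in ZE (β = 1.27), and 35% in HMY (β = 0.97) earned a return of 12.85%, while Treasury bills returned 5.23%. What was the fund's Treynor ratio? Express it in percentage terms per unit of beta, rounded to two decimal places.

β_P = 0.24×1.60 + 0.13×0.59 + 0.28×1.27 + 0.35×0.97 = 1.1558
Treynor = (R_P − R_f) / β_P = (12.85% − 5.23%) / 1.1558 = 7.62% / 1.1558 = 6.59%

6.59%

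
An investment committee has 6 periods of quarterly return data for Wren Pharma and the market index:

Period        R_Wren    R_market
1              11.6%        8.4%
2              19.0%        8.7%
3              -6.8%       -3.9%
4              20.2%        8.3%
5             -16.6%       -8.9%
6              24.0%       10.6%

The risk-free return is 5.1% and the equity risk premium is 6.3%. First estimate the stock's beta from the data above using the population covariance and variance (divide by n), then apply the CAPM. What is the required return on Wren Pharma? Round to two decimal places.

Mean R_i = (11.6 + 19.0 − 6.8 + 20.2 − 16.6 + 24.0) / 6 = 8.5667%
Mean R_m = (8.4 + 8.7 − 3.9 + 8.3 − 8.9 + 10.6) / 6 = 3.8667%
Σ(R_i − R̄_i)(R_m − R̄_m) = 660.3133  ⇒  Cov = 660.3133 / 6 = 110.0522
Σ(R_m − R̄_m)² = 332.2133  ⇒  Var(R_m) = 332.2133 / 6 = 55.3689
β = Cov / Var(R_m) = 110.0522 / 55.3689 = 1.9876
E(R) = R_f + β × MRP = 5.1% + 1.9876 × 6.3% = 17.62%

17.62%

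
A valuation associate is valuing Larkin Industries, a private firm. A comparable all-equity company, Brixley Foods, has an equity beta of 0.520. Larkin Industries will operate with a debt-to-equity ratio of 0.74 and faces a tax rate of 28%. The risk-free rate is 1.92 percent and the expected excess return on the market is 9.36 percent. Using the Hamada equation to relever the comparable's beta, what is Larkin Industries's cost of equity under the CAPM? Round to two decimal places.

β_L = β_U × [1 + (1 − t)(D/E)] = 0.520 × [1 + (1 − 0.28) × 0.74]
    = 0.520 × [1 + 0.72 × 0.74] = 0.520 × 1.5328 = 0.7971
E(R) = R_f + β_L × MRP = 1.92% + 0.7971 × 9.36% = 9.38%

9.38%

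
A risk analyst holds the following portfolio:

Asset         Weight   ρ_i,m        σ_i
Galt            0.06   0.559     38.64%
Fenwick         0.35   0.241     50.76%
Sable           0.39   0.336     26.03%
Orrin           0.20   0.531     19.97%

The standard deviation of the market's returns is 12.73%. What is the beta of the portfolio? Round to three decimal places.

β_Galt = 0.559 × 38.64% / 12.73% = 1.6968
β_Fenwick = 0.241 × 50.76% / 12.73% = 0.9610
β_Sable = 0.336 × 26.03% / 12.73% = 0.6870
β_Orrin = 0.531 × 19.97% / 12.73% = 0.8330
β_P = Σ w_i β_i = 0.06×1.6968 + 0.35×0.9610 + 0.39×0.6870 + 0.20×0.8330 = 0.8727

0.873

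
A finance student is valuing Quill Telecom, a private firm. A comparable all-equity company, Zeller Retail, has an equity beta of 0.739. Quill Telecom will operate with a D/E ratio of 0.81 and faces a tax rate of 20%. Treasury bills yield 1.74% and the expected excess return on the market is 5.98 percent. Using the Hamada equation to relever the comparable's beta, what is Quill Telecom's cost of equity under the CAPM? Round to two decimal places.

9.02%

β_L = β_U × [1 + (1 − t)(D/E)] = 0.739 × [1 + (1 − 0.20) × 0.81]
    = 0.739 × [1 + 0.80 × 0.81] = 0.739 × 1.6480 = 1.2179
E(R) = R_f + β_L × MRP = 1.74% + 1.2179 × 5.98% = 9.02%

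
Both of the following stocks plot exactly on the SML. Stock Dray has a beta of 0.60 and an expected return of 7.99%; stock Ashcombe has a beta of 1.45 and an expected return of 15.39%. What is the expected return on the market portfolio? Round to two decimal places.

11.47%

Both satisfy E(R) = R_f + β·MRP, so the slope of the SML is
MRP = (15.39% − 7.99%) / (1.45 − 0.60) = 7.40% / 0.85 = 8.7059%
R_f = E(R_Dray) − β_Dray·MRP = 7.99% − 0.60 × 8.7059% = 2.7665%
E(R_m) = R_f + MRP = 2.7665% + 8.7059% = 11.47%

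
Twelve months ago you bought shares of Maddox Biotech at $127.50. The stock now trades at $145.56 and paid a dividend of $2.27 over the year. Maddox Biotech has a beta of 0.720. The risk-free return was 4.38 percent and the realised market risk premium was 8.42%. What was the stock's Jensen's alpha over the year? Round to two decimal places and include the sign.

Realised HPR = (P1 + D1 − P0) / P0 = (145.56 + 2.27 − 127.50) / 127.50 = 20.33 / 127.50 = 15.9451%
CAPM required = R_f + β·MRP = 4.38% + 0.720 × 8.42% = 10.44240%
α = realised − required = 15.9451% − 10.44240% = +5.50%

+5.50%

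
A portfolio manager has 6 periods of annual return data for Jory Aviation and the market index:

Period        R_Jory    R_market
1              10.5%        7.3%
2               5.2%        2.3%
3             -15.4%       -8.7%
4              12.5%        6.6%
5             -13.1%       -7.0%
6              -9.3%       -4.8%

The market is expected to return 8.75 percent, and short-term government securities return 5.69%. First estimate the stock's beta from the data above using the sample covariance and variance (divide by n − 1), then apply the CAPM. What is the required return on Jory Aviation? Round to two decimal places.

Mean R_i = (10.5 + 5.2 − 15.4 + 12.5 − 13.1 − 9.3) / 6 = -1.6000%
Mean R_m = (7.3 + 2.3 − 8.7 + 6.6 − 7.0 − 4.8) / 6 = -0.7167%
Σ(R_i − R̄_i)(R_m − R̄_m) = 434.5500  ⇒  Cov = 434.5500 / 5 = 86.9100
Σ(R_m − R̄_m)² = 246.7883  ⇒  Var(R_m) = 246.7883 / 5 = 49.3577
β = Cov / Var(R_m) = 86.9100 / 49.3577 = 1.7608
MRP = 8.75% − 5.69% = 3.06%
E(R) = R_f + β × MRP = 5.69% + 1.7608 × 3.06% = 11.08%

11.08%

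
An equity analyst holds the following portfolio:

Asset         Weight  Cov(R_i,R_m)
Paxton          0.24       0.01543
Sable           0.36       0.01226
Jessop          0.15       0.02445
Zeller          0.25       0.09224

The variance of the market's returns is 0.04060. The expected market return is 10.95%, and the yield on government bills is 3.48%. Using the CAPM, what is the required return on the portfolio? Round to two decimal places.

9.89%

β_Paxton = 0.01543 / 0.04060 = 0.3800
β_Sable = 0.01226 / 0.04060 = 0.3020
β_Jessop = 0.02445 / 0.04060 = 0.6022
β_Zeller = 0.09224 / 0.04060 = 2.2719
β_P = Σ w_i β_i = 0.24×0.3800 + 0.36×0.3020 + 0.15×0.6022 + 0.25×2.2719 = 0.8582
MRP = 10.95% − 3.48% = 7.47%
E(R_P) = R_f + β_P × MRP = 3.48% + 0.8582 × 7.47% = 9.89%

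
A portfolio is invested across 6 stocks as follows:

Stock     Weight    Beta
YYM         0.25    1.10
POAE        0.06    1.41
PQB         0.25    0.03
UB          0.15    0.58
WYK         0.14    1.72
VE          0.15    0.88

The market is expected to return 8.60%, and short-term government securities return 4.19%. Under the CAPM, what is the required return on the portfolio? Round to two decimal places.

7.84%

β_P = Σ w_i β_i = 0.25×1.10 + 0.06×1.41 + 0.25×0.03 + 0.15×0.58 + 0.14×1.72 + 0.15×0.88 = 0.8269
MRP = 8.60% − 4.19% = 4.41%
E(R_P) = R_f + β_P × MRP = 4.19% + 0.8269 × 4.41% = 7.84%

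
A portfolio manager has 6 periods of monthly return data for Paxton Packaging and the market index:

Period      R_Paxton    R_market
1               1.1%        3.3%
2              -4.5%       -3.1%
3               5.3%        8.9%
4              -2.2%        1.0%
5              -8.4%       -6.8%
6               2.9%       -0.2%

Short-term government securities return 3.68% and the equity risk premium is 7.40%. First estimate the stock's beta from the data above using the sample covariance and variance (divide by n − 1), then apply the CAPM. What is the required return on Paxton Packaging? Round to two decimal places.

Mean R_i = (1.1 − 4.5 + 5.3 − 2.2 − 8.4 + 2.9) / 6 = -0.9667%
Mean R_m = (3.3 − 3.1 + 8.9 + 1.0 − 6.8 − 0.2) / 6 = 0.5167%
Σ(R_i − R̄_i)(R_m − R̄_m) = 122.0867  ⇒  Cov = 122.0867 / 5 = 24.4173
Σ(R_m − R̄_m)² = 145.3883  ⇒  Var(R_m) = 145.3883 / 5 = 29.0777
β = Cov / Var(R_m) = 24.4173 / 29.0777 = 0.8397
E(R) = R_f + β × MRP = 3.68% + 0.8397 × 7.40% = 9.89%

9.89%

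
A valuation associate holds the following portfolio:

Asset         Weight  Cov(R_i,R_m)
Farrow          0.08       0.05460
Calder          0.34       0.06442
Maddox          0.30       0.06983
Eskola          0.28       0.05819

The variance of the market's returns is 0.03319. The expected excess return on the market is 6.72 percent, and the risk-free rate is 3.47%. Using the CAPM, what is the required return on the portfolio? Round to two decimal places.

β_Farrow = 0.05460 / 0.03319 = 1.6451
β_Calder = 0.06442 / 0.03319 = 1.9409
β_Maddox = 0.06983 / 0.03319 = 2.1039
β_Eskola = 0.05819 / 0.03319 = 1.7532
β_P = Σ w_i β_i = 0.08×1.6451 + 0.34×1.9409 + 0.30×2.1039 + 0.28×1.7532 = 1.9136
E(R_P) = R_f + β_P × MRP = 3.47% + 1.9136 × 6.72% = 16.33%

16.33%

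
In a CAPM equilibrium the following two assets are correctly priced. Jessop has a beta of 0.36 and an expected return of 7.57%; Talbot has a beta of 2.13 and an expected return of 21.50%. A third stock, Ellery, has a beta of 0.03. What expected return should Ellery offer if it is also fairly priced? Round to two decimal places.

MRP (SML slope) = (21.50% − 7.57%) / (2.13 − 0.36) = 13.93% / 1.77 = 7.8701%
R_f (intercept) = 7.57% − 0.36 × 7.8701% = 4.7368%
E(R_Ellery) = R_f + β × MRP = 4.7368% + 0.03 × 7.8701% = 4.97%

4.97%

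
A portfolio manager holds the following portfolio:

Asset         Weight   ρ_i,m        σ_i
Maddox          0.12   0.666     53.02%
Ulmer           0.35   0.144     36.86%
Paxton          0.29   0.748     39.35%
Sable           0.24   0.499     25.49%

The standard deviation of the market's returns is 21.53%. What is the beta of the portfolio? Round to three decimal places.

0.821

β_Maddox = 0.666 × 53.02% / 21.53% = 1.6401
β_Ulmer = 0.144 × 36.86% / 21.53% = 0.2465
β_Paxton = 0.748 × 39.35% / 21.53% = 1.3671
β_Sable = 0.499 × 25.49% / 21.53% = 0.5908
β_P = Σ w_i β_i = 0.12×1.6401 + 0.35×0.2465 + 0.29×1.3671 + 0.24×0.5908 = 0.8213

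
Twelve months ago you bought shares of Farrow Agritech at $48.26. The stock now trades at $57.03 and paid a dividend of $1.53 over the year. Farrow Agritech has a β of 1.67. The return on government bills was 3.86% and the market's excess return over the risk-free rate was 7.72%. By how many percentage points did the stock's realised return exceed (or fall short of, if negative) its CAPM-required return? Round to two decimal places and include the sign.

+4.59%

Realised HPR = (P1 + D1 − P0) / P0 = (57.03 + 1.53 − 48.26) / 48.26 = 10.30 / 48.26 = 21.3427%
CAPM required = R_f + β·MRP = 3.86% + 1.67 × 7.72% = 16.7524%
α = realised − required = 21.3427% − 16.7524% = +4.59%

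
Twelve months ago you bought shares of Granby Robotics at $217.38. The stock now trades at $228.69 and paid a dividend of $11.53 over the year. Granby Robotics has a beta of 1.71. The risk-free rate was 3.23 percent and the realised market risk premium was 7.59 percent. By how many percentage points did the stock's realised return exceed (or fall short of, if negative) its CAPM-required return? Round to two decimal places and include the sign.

-5.70%

Realised HPR = (P1 + D1 − P0) / P0 = (228.69 + 11.53 − 217.38) / 217.38 = 22.84 / 217.38 = 10.5069%
CAPM required = R_f + β·MRP = 3.23% + 1.71 × 7.59% = 16.2089%
α = realised − required = 10.5069% − 16.2089% = -5.70%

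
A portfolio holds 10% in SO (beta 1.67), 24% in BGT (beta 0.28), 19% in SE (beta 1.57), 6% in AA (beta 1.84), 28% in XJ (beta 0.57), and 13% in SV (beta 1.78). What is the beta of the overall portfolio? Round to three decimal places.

β_P = Σ w_i β_i = 0.10×1.67 + 0.24×0.28 + 0.19×1.57 + 0.06×1.84 + 0.28×0.57 + 0.13×1.78 = 1.0339

1.034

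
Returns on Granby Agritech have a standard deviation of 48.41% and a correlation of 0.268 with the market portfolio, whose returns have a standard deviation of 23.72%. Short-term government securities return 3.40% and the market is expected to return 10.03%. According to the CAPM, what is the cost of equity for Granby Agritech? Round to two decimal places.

β = ρ × σ_i / σ_m = 0.268 × 48.41% / 23.72% = 0.5470
MRP = 10.03% − 3.40% = 6.63%
E(R) = 3.40% + 0.5470 × 6.63% = 7.03%

7.03%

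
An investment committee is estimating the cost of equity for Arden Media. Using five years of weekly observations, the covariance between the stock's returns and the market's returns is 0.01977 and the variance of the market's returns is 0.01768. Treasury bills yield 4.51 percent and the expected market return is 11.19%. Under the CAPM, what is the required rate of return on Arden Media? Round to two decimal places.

11.98%

β = Cov(R_i, R_m) / Var(R_m) = 0.01977 / 0.01768 = 1.1182
MRP = 11.19% − 4.51% = 6.68%
E(R) = R_f + β × MRP = 4.51% + 1.1182 × 6.68% = 11.98%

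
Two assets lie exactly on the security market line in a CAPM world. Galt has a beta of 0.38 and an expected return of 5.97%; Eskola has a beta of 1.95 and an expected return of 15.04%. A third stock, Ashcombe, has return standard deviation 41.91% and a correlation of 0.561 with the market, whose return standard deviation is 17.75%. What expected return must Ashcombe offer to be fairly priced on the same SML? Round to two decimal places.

MRP = (15.04% − 5.97%) / (1.95 − 0.38) = 5.7771%
R_f = 5.97% − 0.38 × 5.7771% = 3.7747%
β_Ashcombe = ρ·σ_i/σ_m = 0.561 × 41.91 / 17.75 = 1.3246
E(R_Ashcombe) = R_f + β × MRP = 3.7747% + 1.3246 × 5.7771% = 11.43%

11.43%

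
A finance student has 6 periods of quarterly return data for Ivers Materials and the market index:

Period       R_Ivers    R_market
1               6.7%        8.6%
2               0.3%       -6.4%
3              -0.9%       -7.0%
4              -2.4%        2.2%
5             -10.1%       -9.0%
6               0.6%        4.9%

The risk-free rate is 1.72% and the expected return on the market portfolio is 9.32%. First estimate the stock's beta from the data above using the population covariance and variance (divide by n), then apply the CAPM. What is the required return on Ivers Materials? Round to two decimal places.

5.83%

Mean R_i = (6.7 + 0.3 − 0.9 − 2.4 − 10.1 + 0.6) / 6 = -0.9667%
Mean R_m = (8.6 − 6.4 − 7.0 + 2.2 − 9.0 + 4.9) / 6 = -1.1167%
Σ(R_i − R̄_i)(R_m − R̄_m) = 144.0833  ⇒  Cov = 144.0833 / 6 = 24.0139
Σ(R_m − R̄_m)² = 266.2883  ⇒  Var(R_m) = 266.2883 / 6 = 44.3814
β = Cov / Var(R_m) = 24.0139 / 44.3814 = 0.5411
MRP = 9.32% − 1.72% = 7.60%
E(R) = R_f + β × MRP = 1.72% + 0.5411 × 7.60% = 5.83%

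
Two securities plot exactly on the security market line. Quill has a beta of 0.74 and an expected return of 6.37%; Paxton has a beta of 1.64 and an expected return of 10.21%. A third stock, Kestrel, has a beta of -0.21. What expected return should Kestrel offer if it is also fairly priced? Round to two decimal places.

MRP (SML slope) = (10.21% − 6.37%) / (1.64 − 0.74) = 3.84% / 0.90 = 4.2667%
R_f (intercept) = 6.37% − 0.74 × 4.2667% = 3.2126%
E(R_Kestrel) = R_f + β × MRP = 3.2126% + -0.21 × 4.2667% = 2.32%

2.32%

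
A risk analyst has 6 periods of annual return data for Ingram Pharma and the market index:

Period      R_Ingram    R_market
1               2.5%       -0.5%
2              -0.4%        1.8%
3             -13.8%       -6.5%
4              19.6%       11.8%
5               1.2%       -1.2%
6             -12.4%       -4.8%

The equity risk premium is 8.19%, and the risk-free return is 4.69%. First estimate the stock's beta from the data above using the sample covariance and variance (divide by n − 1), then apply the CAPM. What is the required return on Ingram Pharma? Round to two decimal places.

Mean R_i = (2.5 − 0.4 − 13.8 + 19.6 + 1.2 − 12.4) / 6 = -0.5500%
Mean R_m = (-0.5 + 1.8 − 6.5 + 11.8 − 1.2 − 4.8) / 6 = 0.1000%
Σ(R_i − R̄_i)(R_m − R̄_m) = 377.4200  ⇒  Cov = 377.4200 / 5 = 75.4840
Σ(R_m − R̄_m)² = 209.4000  ⇒  Var(R_m) = 209.4000 / 5 = 41.8800
β = Cov / Var(R_m) = 75.4840 / 41.8800 = 1.8024
E(R) = R_f + β × MRP = 4.69% + 1.8024 × 8.19% = 19.45%

19.45%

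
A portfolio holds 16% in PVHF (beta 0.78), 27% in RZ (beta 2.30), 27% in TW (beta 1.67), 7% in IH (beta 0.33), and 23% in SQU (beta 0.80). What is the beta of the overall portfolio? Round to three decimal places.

1.404

β_P = Σ w_i β_i = 0.16×0.78 + 0.27×2.30 + 0.27×1.67 + 0.07×0.33 + 0.23×0.80 = 1.4038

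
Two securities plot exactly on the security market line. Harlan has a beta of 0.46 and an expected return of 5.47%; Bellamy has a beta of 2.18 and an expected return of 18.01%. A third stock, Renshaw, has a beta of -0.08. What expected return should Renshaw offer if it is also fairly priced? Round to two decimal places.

1.53%

MRP (SML slope) = (18.01% − 5.47%) / (2.18 − 0.46) = 12.54% / 1.72 = 7.2907%
R_f (intercept) = 5.47% − 0.46 × 7.2907% = 2.1163%
E(R_Renshaw) = R_f + β × MRP = 2.1163% + -0.08 × 7.2907% = 1.53%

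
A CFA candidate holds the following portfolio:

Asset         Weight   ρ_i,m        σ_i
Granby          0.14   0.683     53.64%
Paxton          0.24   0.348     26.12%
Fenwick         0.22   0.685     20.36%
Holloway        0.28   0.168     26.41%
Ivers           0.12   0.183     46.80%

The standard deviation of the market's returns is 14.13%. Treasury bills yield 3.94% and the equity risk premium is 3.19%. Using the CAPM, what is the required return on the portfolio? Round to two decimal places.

6.80%

β_Granby = 0.683 × 53.64% / 14.13% = 2.5928
β_Paxton = 0.348 × 26.12% / 14.13% = 0.6433
β_Fenwick = 0.685 × 20.36% / 14.13% = 0.9870
β_Holloway = 0.168 × 26.41% / 14.13% = 0.3140
β_Ivers = 0.183 × 46.80% / 14.13% = 0.6061
β_P = Σ w_i β_i = 0.14×2.5928 + 0.24×0.6433 + 0.22×0.9870 + 0.28×0.3140 + 0.12×0.6061 = 0.8952
E(R_P) = R_f + β_P × MRP = 3.94% + 0.8952 × 3.19% = 6.80%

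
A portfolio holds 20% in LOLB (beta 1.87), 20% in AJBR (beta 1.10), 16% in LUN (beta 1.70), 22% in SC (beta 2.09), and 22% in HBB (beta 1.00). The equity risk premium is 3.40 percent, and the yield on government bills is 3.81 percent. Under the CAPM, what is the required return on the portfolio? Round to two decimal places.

9.07%

β_P = Σ w_i β_i = 0.20×1.87 + 0.20×1.10 + 0.16×1.70 + 0.22×2.09 + 0.22×1.00 = 1.5458
E(R_P) = R_f + β_P × MRP = 3.81% + 1.5458 × 3.40% = 9.07%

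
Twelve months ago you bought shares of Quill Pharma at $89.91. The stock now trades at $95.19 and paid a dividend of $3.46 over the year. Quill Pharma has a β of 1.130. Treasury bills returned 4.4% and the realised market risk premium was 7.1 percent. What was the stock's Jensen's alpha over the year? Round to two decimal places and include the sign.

-2.70%

Realised HPR = (P1 + D1 − P0) / P0 = (95.19 + 3.46 − 89.91) / 89.91 = 8.74 / 89.91 = 9.7208%
CAPM required = R_f + β·MRP = 4.4% + 1.130 × 7.1% = 12.4230%
α = realised − required = 9.7208% − 12.4230% = -2.70%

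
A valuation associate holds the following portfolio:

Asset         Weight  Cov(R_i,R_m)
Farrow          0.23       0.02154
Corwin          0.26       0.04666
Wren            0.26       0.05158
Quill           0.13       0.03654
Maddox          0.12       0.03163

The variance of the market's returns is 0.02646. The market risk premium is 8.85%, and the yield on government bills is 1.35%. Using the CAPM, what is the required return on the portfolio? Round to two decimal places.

14.41%

β_Farrow = 0.02154 / 0.02646 = 0.8141
β_Corwin = 0.04666 / 0.02646 = 1.7634
β_Wren = 0.05158 / 0.02646 = 1.9494
β_Quill = 0.03654 / 0.02646 = 1.3810
β_Maddox = 0.03163 / 0.02646 = 1.1954
β_P = Σ w_i β_i = 0.23×0.8141 + 0.26×1.7634 + 0.26×1.9494 + 0.13×1.3810 + 0.12×1.1954 = 1.4755
E(R_P) = R_f + β_P × MRP = 1.35% + 1.4755 × 8.85% = 14.41%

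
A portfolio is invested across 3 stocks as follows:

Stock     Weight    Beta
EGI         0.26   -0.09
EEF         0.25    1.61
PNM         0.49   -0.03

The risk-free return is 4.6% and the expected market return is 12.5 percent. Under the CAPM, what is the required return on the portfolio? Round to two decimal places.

β_P = Σ w_i β_i = 0.26×-0.09 + 0.25×1.61 + 0.49×-0.03 = 0.3644
MRP = 12.5% − 4.6% = 7.90%
E(R_P) = R_f + β_P × MRP = 4.6% + 0.3644 × 7.9% = 7.48%

7.48%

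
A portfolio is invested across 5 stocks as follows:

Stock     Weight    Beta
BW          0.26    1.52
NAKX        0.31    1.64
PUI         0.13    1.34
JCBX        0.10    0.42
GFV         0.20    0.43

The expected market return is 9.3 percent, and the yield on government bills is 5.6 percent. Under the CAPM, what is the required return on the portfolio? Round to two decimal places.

β_P = Σ w_i β_i = 0.26×1.52 + 0.31×1.64 + 0.13×1.34 + 0.10×0.42 + 0.20×0.43 = 1.2058
MRP = 9.3% − 5.6% = 3.70%
E(R_P) = R_f + β_P × MRP = 5.6% + 1.2058 × 3.7% = 10.06%

10.06%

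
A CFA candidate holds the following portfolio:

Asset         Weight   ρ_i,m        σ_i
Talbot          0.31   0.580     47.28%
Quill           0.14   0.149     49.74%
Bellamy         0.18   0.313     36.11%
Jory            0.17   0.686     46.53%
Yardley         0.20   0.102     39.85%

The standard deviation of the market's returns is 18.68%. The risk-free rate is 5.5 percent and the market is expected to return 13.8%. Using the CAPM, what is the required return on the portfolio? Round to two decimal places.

β_Talbot = 0.580 × 47.28% / 18.68% = 1.4680
β_Quill = 0.149 × 49.74% / 18.68% = 0.3967
β_Bellamy = 0.313 × 36.11% / 18.68% = 0.6051
β_Jory = 0.686 × 46.53% / 18.68% = 1.7088
β_Yardley = 0.102 × 39.85% / 18.68% = 0.2176
β_P = Σ w_i β_i = 0.31×1.4680 + 0.14×0.3967 + 0.18×0.6051 + 0.17×1.7088 + 0.20×0.2176 = 0.9536
MRP = 13.8% − 5.5% = 8.30%
E(R_P) = R_f + β_P × MRP = 5.5% + 0.9536 × 8.3% = 13.41%

13.41%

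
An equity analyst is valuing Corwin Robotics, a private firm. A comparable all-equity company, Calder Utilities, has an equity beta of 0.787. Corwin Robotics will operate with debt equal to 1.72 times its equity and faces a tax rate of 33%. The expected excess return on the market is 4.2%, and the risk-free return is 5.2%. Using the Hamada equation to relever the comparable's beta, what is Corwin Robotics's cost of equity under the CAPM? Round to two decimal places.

12.31%

β_L = β_U × [1 + (1 − t)(D/E)] = 0.787 × [1 + (1 − 0.33) × 1.72]
    = 0.787 × [1 + 0.67 × 1.72] = 0.787 × 2.1524 = 1.6939
E(R) = R_f + β_L × MRP = 5.2% + 1.6939 × 4.2% = 12.31%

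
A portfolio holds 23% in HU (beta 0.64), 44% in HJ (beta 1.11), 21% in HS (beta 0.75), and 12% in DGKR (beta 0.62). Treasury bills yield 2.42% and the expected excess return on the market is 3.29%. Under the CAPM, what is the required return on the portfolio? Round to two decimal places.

5.27%

β_P = Σ w_i β_i = 0.23×0.64 + 0.44×1.11 + 0.21×0.75 + 0.12×0.62 = 0.8675
E(R_P) = R_f + β_P × MRP = 2.42% + 0.8675 × 3.29% = 5.27%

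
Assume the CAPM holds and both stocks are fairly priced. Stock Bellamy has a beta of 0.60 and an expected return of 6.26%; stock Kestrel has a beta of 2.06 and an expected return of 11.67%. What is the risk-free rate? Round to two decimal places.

Both satisfy E(R) = R_f + β·MRP, so the slope of the SML is
MRP = (11.67% − 6.26%) / (2.06 − 0.60) = 5.41% / 1.46 = 3.7055%
R_f = E(R_Bellamy) − β_Bellamy·MRP = 6.26% − 0.60 × 3.7055% = 4.0367%

4.04%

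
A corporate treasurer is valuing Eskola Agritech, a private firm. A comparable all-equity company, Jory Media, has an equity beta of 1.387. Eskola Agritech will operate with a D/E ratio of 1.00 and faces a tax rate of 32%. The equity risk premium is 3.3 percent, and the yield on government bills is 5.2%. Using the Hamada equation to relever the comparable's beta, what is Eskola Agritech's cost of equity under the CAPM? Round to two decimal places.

12.89%

β_L = β_U × [1 + (1 − t)(D/E)] = 1.387 × [1 + (1 − 0.32) × 1.00]
    = 1.387 × [1 + 0.68 × 1.00] = 1.387 × 1.6800 = 2.3302
E(R) = R_f + β_L × MRP = 5.2% + 2.3302 × 3.3% = 12.89%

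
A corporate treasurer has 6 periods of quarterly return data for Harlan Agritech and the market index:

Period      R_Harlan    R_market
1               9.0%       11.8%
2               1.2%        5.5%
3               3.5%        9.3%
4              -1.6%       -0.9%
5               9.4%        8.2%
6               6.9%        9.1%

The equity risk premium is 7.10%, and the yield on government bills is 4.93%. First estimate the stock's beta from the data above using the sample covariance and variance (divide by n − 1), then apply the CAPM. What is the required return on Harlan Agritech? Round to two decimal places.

10.91%

Mean R_i = (9.0 + 1.2 + 3.5 − 1.6 + 9.4 + 6.9) / 6 = 4.7333%
Mean R_m = (11.8 + 5.5 + 9.3 − 0.9 + 8.2 + 9.1) / 6 = 7.1667%
Σ(R_i − R̄_i)(R_m − R̄_m) = 83.1267  ⇒  Cov = 83.1267 / 5 = 16.6253
Σ(R_m − R̄_m)² = 98.6733  ⇒  Var(R_m) = 98.6733 / 5 = 19.7347
β = Cov / Var(R_m) = 16.6253 / 19.7347 = 0.8424
E(R) = R_f + β × MRP = 4.93% + 0.8424 × 7.10% = 10.91%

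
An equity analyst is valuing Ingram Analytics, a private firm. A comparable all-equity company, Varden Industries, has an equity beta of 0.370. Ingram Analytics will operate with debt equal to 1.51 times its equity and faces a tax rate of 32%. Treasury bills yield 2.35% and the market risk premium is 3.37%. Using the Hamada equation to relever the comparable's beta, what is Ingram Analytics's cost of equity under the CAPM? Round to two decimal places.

4.88%

β_L = β_U × [1 + (1 − t)(D/E)] = 0.370 × [1 + (1 − 0.32) × 1.51]
    = 0.370 × [1 + 0.68 × 1.51] = 0.370 × 2.0268 = 0.7499
E(R) = R_f + β_L × MRP = 2.35% + 0.7499 × 3.37% = 4.88%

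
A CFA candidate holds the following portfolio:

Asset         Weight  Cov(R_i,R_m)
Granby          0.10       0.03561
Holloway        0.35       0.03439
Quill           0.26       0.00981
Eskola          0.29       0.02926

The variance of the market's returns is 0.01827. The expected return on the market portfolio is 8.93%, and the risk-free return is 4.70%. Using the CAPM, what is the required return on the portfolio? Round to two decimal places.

β_Granby = 0.03561 / 0.01827 = 1.9491
β_Holloway = 0.03439 / 0.01827 = 1.8823
β_Quill = 0.00981 / 0.01827 = 0.5369
β_Eskola = 0.02926 / 0.01827 = 1.6015
β_P = Σ w_i β_i = 0.10×1.9491 + 0.35×1.8823 + 0.26×0.5369 + 0.29×1.6015 = 1.4577
MRP = 8.93% − 4.70% = 4.23%
E(R_P) = R_f + β_P × MRP = 4.70% + 1.4577 × 4.23% = 10.87%

10.87%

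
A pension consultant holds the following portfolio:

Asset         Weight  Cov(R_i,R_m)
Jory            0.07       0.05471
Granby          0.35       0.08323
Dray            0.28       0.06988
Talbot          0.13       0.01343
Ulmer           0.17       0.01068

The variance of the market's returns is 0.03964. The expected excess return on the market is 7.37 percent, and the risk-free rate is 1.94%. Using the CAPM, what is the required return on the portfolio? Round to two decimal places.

12.37%

β_Jory = 0.05471 / 0.03964 = 1.3802
β_Granby = 0.08323 / 0.03964 = 2.0996
β_Dray = 0.06988 / 0.03964 = 1.7629
β_Talbot = 0.01343 / 0.03964 = 0.3388
β_Ulmer = 0.01068 / 0.03964 = 0.2694
β_P = Σ w_i β_i = 0.07×1.3802 + 0.35×2.0996 + 0.28×1.7629 + 0.13×0.3388 + 0.17×0.2694 = 1.4149
E(R_P) = R_f + β_P × MRP = 1.94% + 1.4149 × 7.37% = 12.37%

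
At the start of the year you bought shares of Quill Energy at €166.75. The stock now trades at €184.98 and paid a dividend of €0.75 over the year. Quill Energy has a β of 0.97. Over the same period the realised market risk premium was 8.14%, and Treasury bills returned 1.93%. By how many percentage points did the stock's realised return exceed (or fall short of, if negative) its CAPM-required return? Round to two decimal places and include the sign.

Realised HPR = (P1 + D1 − P0) / P0 = (184.98 + 0.75 − 166.75) / 166.75 = 18.98 / 166.75 = 11.3823%
CAPM required = R_f + β·MRP = 1.93% + 0.97 × 8.14% = 9.8258%
α = realised − required = 11.3823% − 9.8258% = +1.56%

+1.56%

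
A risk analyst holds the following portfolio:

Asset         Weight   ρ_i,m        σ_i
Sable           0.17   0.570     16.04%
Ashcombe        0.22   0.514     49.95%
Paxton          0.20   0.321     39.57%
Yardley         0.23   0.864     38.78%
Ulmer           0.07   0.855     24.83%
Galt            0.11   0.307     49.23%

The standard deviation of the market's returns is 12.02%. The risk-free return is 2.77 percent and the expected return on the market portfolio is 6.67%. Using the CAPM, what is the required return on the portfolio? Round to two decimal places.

9.45%

β_Sable = 0.570 × 16.04% / 12.02% = 0.7606
β_Ashcombe = 0.514 × 49.95% / 12.02% = 2.1360
β_Paxton = 0.321 × 39.57% / 12.02% = 1.0567
β_Yardley = 0.864 × 38.78% / 12.02% = 2.7875
β_Ulmer = 0.855 × 24.83% / 12.02% = 1.7662
β_Galt = 0.307 × 49.23% / 12.02% = 1.2574
β_P = Σ w_i β_i = 0.17×0.7606 + 0.22×2.1360 + 0.20×1.0567 + 0.23×2.7875 + 0.07×1.7662 + 0.11×1.2574 = 1.7136
MRP = 6.67% − 2.77% = 3.90%
E(R_P) = R_f + β_P × MRP = 2.77% + 1.7136 × 3.90% = 9.45%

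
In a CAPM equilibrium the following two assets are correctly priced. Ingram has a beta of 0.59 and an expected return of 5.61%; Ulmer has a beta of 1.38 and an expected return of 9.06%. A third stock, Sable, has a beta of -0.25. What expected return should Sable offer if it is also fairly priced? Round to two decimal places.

1.94%

MRP (SML slope) = (9.06% − 5.61%) / (1.38 − 0.59) = 3.45% / 0.79 = 4.3671%
R_f (intercept) = 5.61% − 0.59 × 4.3671% = 3.0334%
E(R_Sable) = R_f + β × MRP = 3.0334% + -0.25 × 4.3671% = 1.94%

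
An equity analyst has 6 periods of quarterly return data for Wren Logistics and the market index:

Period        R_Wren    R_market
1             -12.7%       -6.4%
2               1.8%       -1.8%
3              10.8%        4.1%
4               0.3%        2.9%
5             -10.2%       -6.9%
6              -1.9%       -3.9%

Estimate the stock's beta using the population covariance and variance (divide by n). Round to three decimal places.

1.637

Mean R_i = (-12.7 + 1.8 + 10.8 + 0.3 − 10.2 − 1.9) / 6 = -1.9833%
Mean R_m = (-6.4 − 1.8 + 4.1 + 2.9 − 6.9 − 3.9) / 6 = -2.0000%
Σ(R_i − R̄_i)(R_m − R̄_m) = 177.1800  ⇒  Cov = 177.1800 / 6 = 29.5300
Σ(R_m − R̄_m)² = 108.2400  ⇒  Var(R_m) = 108.2400 / 6 = 18.0400
β = Cov / Var(R_m) = 29.5300 / 18.0400 = 1.6369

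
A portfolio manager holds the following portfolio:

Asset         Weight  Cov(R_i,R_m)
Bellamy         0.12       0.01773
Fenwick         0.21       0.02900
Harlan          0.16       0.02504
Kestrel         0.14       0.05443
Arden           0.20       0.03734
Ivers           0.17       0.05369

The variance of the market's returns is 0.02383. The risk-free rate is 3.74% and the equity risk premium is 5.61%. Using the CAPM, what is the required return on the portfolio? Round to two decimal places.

12.32%

β_Bellamy = 0.01773 / 0.02383 = 0.7440
β_Fenwick = 0.02900 / 0.02383 = 1.2170
β_Harlan = 0.02504 / 0.02383 = 1.0508
β_Kestrel = 0.05443 / 0.02383 = 2.2841
β_Arden = 0.03734 / 0.02383 = 1.5669
β_Ivers = 0.05369 / 0.02383 = 2.2530
β_P = Σ w_i β_i = 0.12×0.7440 + 0.21×1.2170 + 0.16×1.0508 + 0.14×2.2841 + 0.20×1.5669 + 0.17×2.2530 = 1.5291
E(R_P) = R_f + β_P × MRP = 3.74% + 1.5291 × 5.61% = 12.32%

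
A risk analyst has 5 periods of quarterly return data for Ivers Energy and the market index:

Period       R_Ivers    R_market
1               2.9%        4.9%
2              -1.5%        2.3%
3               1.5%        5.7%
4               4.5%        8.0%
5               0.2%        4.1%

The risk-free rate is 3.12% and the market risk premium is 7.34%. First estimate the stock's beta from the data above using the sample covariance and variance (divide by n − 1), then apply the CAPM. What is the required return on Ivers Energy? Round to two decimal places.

10.68%

Mean R_i = (2.9 − 1.5 + 1.5 + 4.5 + 0.2) / 5 = 1.5200%
Mean R_m = (4.9 + 2.3 + 5.7 + 8.0 + 4.1) / 5 = 5.0000%
Σ(R_i − R̄_i)(R_m − R̄_m) = 18.1300  ⇒  Cov = 18.1300 / 4 = 4.5325
Σ(R_m − R̄_m)² = 17.6000  ⇒  Var(R_m) = 17.6000 / 4 = 4.4000
β = Cov / Var(R_m) = 4.5325 / 4.4000 = 1.0301
E(R) = R_f + β × MRP = 3.12% + 1.0301 × 7.34% = 10.68%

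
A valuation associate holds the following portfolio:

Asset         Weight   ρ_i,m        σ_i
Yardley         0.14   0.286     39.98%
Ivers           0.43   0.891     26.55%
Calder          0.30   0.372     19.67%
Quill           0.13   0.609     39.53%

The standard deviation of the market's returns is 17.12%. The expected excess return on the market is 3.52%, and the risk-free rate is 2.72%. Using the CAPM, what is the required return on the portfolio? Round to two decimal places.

β_Yardley = 0.286 × 39.98% / 17.12% = 0.6679
β_Ivers = 0.891 × 26.55% / 17.12% = 1.3818
β_Calder = 0.372 × 19.67% / 17.12% = 0.4274
β_Quill = 0.609 × 39.53% / 17.12% = 1.4062
β_P = Σ w_i β_i = 0.14×0.6679 + 0.43×1.3818 + 0.30×0.4274 + 0.13×1.4062 = 0.9987
E(R_P) = R_f + β_P × MRP = 2.72% + 0.9987 × 3.52% = 6.24%

6.24%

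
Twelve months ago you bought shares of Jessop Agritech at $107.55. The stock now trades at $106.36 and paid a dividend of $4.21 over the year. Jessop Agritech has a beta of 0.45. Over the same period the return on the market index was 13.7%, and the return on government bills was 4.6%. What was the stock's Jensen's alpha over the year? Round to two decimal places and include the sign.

Realised HPR = (P1 + D1 − P0) / P0 = (106.36 + 4.21 − 107.55) / 107.55 = 3.02 / 107.55 = 2.8080%
MRP = 13.7% − 4.6% = 9.10%
CAPM required = R_f + β·MRP = 4.6% + 0.45 × 9.1% = 8.6950%
α = realised − required = 2.8080% − 8.6950% = -5.89%

-5.89%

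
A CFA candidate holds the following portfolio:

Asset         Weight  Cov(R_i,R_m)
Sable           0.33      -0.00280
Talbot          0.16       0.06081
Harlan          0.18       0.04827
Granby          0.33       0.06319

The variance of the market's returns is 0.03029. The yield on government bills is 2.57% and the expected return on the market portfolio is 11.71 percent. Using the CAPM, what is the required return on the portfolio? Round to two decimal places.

14.14%

β_Sable = -0.00280 / 0.03029 = -0.0924
β_Talbot = 0.06081 / 0.03029 = 2.0076
β_Harlan = 0.04827 / 0.03029 = 1.5936
β_Granby = 0.06319 / 0.03029 = 2.0862
β_P = Σ w_i β_i = 0.33×-0.0924 + 0.16×2.0076 + 0.18×1.5936 + 0.33×2.0862 = 1.2660
MRP = 11.71% − 2.57% = 9.14%
E(R_P) = R_f + β_P × MRP = 2.57% + 1.2660 × 9.14% = 14.14%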